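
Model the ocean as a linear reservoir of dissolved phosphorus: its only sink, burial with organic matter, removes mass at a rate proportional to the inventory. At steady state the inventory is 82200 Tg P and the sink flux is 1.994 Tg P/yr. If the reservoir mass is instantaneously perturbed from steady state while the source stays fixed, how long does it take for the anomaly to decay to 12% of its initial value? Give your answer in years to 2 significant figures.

87000 yr

For a linear reservoir the anomaly decays as exp(−t/τ) with τ = M/F = 82200/1.994 = 41220 yr.
exp(−t/τ) = 0.12 ⇒ t = −τ ln(0.12) = 41220 × 2.120 = 87410 yr.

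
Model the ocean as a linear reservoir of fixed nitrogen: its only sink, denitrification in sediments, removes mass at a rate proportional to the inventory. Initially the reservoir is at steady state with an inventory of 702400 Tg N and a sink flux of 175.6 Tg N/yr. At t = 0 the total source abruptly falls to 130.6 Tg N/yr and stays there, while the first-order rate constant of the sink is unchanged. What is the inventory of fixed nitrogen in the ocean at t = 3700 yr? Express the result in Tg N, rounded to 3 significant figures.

594000 Tg N

The sink rate constant is k = F₀/M₀ = 175.6/702400 = 0.0002500 yr⁻¹.
Solving dM/dt = F₁ − kM with M(0) = M₀ gives M(t) = F₁/k + (M₀ − F₁/k)·e^(−kt).
F₁/k = 130.6/0.0002500 = 522400 Tg N; kt = 0.0002500 × 3700 = 0.9250, e^(−kt) = 0.3965.
M(3700) = 522400 + (702400 − 522400) × 0.3965 = 522400 + 71380 = 593780 Tg N.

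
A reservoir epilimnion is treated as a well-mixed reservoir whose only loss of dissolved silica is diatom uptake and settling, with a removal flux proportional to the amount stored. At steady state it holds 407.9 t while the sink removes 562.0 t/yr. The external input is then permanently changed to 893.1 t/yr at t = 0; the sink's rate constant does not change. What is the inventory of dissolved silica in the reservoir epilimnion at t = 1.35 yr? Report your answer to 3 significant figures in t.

The sink rate constant is k = F₀/M₀ = 562.0/407.9 = 1.378 yr⁻¹.
Solving dM/dt = F₁ − kM with M(0) = M₀ gives M(t) = F₁/k + (M₀ − F₁/k)·e^(−kt).
F₁/k = 893.1/1.378 = 648.21 t; kt = 1.378 × 1.35 = 1.860, e^(−kt) = 0.1557.
M(1.35) = 648.21 + (407.9 − 648.21) × 0.1557 = 648.21 − 37.41 = 610.80 t.

611 t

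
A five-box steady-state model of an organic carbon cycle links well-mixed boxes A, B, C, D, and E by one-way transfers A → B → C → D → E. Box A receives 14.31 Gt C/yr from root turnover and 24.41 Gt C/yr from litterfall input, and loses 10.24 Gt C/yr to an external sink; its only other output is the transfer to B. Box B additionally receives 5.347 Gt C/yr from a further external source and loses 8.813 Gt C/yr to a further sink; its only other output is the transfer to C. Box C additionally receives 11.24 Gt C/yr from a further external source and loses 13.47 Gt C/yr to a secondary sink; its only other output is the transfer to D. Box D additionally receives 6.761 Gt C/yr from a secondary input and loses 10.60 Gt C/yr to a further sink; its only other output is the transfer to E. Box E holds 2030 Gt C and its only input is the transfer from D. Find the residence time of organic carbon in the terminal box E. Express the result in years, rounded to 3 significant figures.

Box A: F(A→B) = (14.31 + 24.41) − 10.24 = 28.480 Gt C/yr.
Box B: F(B→C) = (28.480 + 5.347) − 8.813 = 25.014 Gt C/yr.
Box C: F(C→D) = (25.014 + 11.24) − 13.47 = 22.784 Gt C/yr.
Box D: F(D→E) = (22.784 + 6.761) − 10.60 = 18.945 Gt C/yr.
Box E throughput = its input = 18.945 Gt C/yr; τ = 2030 / 18.945 = 107.2 yr.

107 yr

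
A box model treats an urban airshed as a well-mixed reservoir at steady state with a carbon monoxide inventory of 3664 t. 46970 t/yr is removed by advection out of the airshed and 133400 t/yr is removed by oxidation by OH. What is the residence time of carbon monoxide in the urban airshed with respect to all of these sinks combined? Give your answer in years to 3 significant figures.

0.0203 yr

Total removal flux = 46970 + 133400 = 180370 t/yr.
τ = M / ΣF_out = 3664 / 180370 = 0.02031 yr.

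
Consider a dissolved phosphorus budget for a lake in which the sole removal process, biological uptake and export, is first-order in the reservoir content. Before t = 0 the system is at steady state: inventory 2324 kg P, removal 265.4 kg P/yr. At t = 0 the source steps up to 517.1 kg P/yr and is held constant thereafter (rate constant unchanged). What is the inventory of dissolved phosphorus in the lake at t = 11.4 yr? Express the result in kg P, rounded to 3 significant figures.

3930 kg P

The sink rate constant is k = F₀/M₀ = 265.4/2324 = 0.1142 yr⁻¹.
Solving dM/dt = F₁ − kM with M(0) = M₀ gives M(t) = F₁/k + (M₀ − F₁/k)·e^(−kt).
F₁/k = 517.1/0.1142 = 4528.0 kg P; kt = 0.1142 × 11.4 = 1.302, e^(−kt) = 0.2720.
M(11.4) = 4528.0 + (2324 − 4528.0) × 0.2720 = 4528.0 − 599.5 = 3928.5 kg P.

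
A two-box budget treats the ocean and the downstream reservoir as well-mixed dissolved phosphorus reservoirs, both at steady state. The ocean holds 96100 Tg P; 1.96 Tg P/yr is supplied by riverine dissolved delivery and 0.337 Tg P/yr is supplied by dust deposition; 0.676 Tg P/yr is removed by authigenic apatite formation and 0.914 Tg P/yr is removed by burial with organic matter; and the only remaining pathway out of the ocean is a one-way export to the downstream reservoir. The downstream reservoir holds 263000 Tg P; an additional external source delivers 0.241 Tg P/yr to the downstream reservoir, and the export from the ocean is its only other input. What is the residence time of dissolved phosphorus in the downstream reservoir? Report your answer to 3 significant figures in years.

Balance the ocean: ΣF_in = 1.96 + 0.337 = 2.2970 Tg P/yr.
Export to the downstream reservoir = ΣF_in − (0.676 + 0.914) = 0.70700 Tg P/yr.
Total input to the downstream reservoir = 0.70700 + 0.241 = 0.94800 Tg P/yr; at steady state this equals its total output.
τ = M / F = 263000 / 0.94800 = 277400 yr.

277000 yr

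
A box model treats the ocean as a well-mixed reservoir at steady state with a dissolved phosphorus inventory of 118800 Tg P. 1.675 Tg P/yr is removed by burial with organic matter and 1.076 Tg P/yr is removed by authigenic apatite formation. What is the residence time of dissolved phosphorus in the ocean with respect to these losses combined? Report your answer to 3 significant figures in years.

43200 yr

Total removal = 1.675 + 1.076 = 2.7510 Tg P/yr.
τ = M / ΣF_out = 118800 / 2.7510 = 43180 yr.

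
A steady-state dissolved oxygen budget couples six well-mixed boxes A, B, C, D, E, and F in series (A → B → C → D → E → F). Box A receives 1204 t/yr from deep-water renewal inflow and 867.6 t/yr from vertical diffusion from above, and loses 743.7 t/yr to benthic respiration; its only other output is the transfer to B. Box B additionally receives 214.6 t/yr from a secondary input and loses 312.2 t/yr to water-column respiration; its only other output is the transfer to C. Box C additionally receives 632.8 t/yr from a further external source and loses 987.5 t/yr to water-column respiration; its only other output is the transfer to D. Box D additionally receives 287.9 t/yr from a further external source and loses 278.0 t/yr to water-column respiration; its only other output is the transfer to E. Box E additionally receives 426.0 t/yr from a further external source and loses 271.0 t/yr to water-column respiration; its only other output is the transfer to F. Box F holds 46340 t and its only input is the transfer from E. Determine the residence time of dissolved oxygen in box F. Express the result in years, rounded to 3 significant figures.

Box A: F(A→B) = (1204 + 867.6) − 743.7 = 1327.9 t/yr.
Box B: F(B→C) = (1327.9 + 214.6) − 312.2 = 1230.3 t/yr.
Box C: F(C→D) = (1230.3 + 632.8) − 987.5 = 875.60 t/yr.
Box D: F(D→E) = (875.60 + 287.9) − 278.0 = 885.50 t/yr.
Box E: F(E→F) = (885.50 + 426.0) − 271.0 = 1040.5 t/yr.
Box F throughput = its input = 1040.5 t/yr; τ = 46340 / 1040.5 = 44.54 yr.

44.5 yr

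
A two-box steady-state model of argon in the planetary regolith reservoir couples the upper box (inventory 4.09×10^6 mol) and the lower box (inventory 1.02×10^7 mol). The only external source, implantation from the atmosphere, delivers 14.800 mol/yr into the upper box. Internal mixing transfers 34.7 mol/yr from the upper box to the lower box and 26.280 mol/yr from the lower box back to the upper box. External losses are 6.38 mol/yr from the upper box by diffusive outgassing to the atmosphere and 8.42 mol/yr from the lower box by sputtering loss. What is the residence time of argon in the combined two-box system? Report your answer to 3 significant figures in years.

966000 yr

Residence time in the combined system uses the total inventory and the total *external* removal — internal exchanges between the two boxes cancel.
M_total = 4.09×10^6 + 1.02×10^7 = 1.4290×10^7 mol.
ΣF_external_out = 6.38 + 8.42 = 14.800 mol/yr.
τ = M_total / ΣF_ext = 1.4290×10^7 / 14.800 = 965500 yr.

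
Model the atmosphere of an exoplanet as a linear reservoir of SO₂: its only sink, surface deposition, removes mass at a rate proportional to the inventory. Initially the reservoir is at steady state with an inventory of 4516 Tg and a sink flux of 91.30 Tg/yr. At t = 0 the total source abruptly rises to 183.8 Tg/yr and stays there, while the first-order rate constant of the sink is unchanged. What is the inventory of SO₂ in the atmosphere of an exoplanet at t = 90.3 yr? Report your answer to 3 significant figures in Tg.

8350 Tg

The sink rate constant is k = F₀/M₀ = 91.30/4516 = 0.02022 yr⁻¹.
Solving dM/dt = F₁ − kM with M(0) = M₀ gives M(t) = F₁/k + (M₀ − F₁/k)·e^(−kt).
F₁/k = 183.8/0.02022 = 9091.4 Tg; kt = 0.02022 × 90.3 = 1.826, e^(−kt) = 0.1611.
M(90.3) = 9091.4 + (4516 − 9091.4) × 0.1611 = 9091.4 − 737.2 = 8354.2 Tg.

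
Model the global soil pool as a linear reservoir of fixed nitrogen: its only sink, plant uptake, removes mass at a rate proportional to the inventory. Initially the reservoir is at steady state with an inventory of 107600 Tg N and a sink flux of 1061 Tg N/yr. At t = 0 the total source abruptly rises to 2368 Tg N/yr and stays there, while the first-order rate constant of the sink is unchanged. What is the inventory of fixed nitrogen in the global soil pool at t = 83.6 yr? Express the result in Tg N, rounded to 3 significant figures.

Residence time τ = M₀/F₀ = 101.4 yr. The eventual steady state is M_∞ = M₀·(F₁/F₀) = 107600 × 2368/1061 = 240150 Tg N.
The anomaly ΔM(t) = M(t) − M_∞ decays as ΔM₀·e^(−t/τ) with ΔM₀ = 107600 − 240150 = −132500 Tg N.
At t = 83.6 yr, e^(−t/τ) = e^(−0.8243) = 0.4385, so ΔM = −58130 Tg N and M = 240150 − 58130 = 182020 Tg N.

182000 Tg N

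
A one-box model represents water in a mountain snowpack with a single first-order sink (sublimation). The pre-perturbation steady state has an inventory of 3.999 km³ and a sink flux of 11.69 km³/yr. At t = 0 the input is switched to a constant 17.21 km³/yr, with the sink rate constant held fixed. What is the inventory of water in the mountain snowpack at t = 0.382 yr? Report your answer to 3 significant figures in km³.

5.27 km³

The sink rate constant is k = F₀/M₀ = 11.69/3.999 = 2.923 yr⁻¹.
Solving dM/dt = F₁ − kM with M(0) = M₀ gives M(t) = F₁/k + (M₀ − F₁/k)·e^(−kt).
F₁/k = 17.21/2.923 = 5.8873 km³; kt = 2.923 × 0.382 = 1.117, e^(−kt) = 0.3274.
M(0.382) = 5.8873 + (3.999 − 5.8873) × 0.3274 = 5.8873 − 0.6182 = 5.2691 km³.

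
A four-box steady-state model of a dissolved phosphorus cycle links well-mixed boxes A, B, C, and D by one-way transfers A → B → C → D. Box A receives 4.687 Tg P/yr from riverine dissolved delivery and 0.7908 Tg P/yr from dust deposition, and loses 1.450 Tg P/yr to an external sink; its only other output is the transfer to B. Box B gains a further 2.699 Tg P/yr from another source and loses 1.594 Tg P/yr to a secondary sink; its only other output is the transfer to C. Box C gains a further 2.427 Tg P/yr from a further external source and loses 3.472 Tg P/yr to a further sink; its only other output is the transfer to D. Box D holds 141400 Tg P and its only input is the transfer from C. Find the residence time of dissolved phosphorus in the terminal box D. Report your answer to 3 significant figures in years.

34600 yr

Box A: F(A→B) = (4.687 + 0.7908) − 1.450 = 4.0278 Tg P/yr.
Box B: F(B→C) = (4.0278 + 2.699) − 1.594 = 5.1328 Tg P/yr.
Box C: F(C→D) = (5.1328 + 2.427) − 3.472 = 4.0878 Tg P/yr.
Box D throughput = its input = 4.0878 Tg P/yr; τ = 141400 / 4.0878 = 34590 yr.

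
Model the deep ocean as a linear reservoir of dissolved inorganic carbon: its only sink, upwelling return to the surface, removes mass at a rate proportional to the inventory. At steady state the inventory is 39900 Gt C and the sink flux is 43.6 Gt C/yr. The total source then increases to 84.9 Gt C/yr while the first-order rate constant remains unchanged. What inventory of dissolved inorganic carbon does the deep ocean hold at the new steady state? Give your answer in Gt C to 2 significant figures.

78000 Gt C

Rate constant k = F/M = 43.6 / 39900 = 0.001093 yr⁻¹.
At the new steady state, source = k·M_new ⇒ M_new = 84.9 / 0.001093 = 77700 Gt C.
(Equivalently M_new = M × F_new/F_old = 39900 × 84.9/43.6.)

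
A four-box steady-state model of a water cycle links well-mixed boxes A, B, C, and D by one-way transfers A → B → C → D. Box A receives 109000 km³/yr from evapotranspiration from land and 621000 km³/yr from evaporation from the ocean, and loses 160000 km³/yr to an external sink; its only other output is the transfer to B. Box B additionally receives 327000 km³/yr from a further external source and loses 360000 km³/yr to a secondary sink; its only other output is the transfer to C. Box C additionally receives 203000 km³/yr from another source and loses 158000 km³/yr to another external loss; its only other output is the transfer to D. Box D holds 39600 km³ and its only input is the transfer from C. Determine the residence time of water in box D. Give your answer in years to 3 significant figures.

0.0680 yr

Box A: F(A→B) = (109000 + 621000) − 160000 = 570000 km³/yr.
Box B: F(B→C) = (570000 + 327000) − 360000 = 537000 km³/yr.
Box C: F(C→D) = (537000 + 203000) − 158000 = 582000 km³/yr.
Box D throughput = its input = 582000 km³/yr; τ = 39600 / 582000 = 0.06804 yr.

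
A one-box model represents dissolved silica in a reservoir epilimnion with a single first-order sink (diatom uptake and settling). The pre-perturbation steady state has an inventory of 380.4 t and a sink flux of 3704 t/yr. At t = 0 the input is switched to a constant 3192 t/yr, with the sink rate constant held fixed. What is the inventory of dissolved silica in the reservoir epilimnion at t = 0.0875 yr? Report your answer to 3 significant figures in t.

τ = M₀/F₀ = 380.4/3704 = 0.1027 yr; rate constant k = 1/τ.
New steady state M_∞ = F₁/k = F₁·τ = 3192 × 0.1027 = 327.82 t.
M(t) = M_∞ + (M₀ − M_∞)·e^(−t/τ); t/τ = 0.0875/0.1027 = 0.8520, so e^(−t/τ) = 0.4266.
M(t) = 327.82 + 52.58 × 0.4266 = 350.25 t.

350 t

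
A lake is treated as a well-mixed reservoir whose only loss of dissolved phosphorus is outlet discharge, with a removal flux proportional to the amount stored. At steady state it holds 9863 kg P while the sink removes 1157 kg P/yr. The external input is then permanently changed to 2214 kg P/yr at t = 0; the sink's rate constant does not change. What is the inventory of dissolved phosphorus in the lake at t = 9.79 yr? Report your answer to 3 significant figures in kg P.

The sink rate constant is k = F₀/M₀ = 1157/9863 = 0.1173 yr⁻¹.
Solving dM/dt = F₁ − kM with M(0) = M₀ gives M(t) = F₁/k + (M₀ − F₁/k)·e^(−kt).
F₁/k = 2214/0.1173 = 18874 kg P; kt = 0.1173 × 9.79 = 1.148, e^(−kt) = 0.3171.
M(9.79) = 18874 + (9863 − 18874) × 0.3171 = 18874 − 2858 = 16016 kg P.

16000 kg P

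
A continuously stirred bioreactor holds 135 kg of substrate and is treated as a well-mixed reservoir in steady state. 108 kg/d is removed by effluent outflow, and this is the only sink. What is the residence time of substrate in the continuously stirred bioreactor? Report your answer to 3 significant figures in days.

τ = M / F = 135 / 108 = 1.250 d.

1.25 d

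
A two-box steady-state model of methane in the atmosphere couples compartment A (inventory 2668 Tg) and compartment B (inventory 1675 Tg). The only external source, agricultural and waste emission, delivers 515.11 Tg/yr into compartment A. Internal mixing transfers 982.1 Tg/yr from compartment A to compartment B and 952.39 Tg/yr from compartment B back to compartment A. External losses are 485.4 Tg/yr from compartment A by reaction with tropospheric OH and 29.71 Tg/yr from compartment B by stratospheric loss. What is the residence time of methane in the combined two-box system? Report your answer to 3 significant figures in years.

8.43 yr

For the system as a whole, the A↔B exchange is internal and contributes nothing to the throughput; only the external sinks remove mass.
M_total = 2668 + 1675 = 4343.0 Tg.
ΣF_external_out = 485.4 + 29.71 = 515.11 Tg/yr.
τ = M_total / ΣF_ext = 4343.0 / 515.11 = 8.431 yr.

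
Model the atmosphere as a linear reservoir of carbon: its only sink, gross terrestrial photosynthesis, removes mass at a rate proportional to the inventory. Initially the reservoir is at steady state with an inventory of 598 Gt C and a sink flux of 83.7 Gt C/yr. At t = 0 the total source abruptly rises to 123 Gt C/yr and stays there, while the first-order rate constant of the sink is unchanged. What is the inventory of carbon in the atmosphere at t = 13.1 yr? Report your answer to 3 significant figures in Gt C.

834 Gt C

The sink rate constant is k = F₀/M₀ = 83.7/598 = 0.1400 yr⁻¹.
Solving dM/dt = F₁ − kM with M(0) = M₀ gives M(t) = F₁/k + (M₀ − F₁/k)·e^(−kt).
F₁/k = 123/0.1400 = 878.78 Gt C; kt = 0.1400 × 13.1 = 1.834, e^(−kt) = 0.1598.
M(13.1) = 878.78 + (598 − 878.78) × 0.1598 = 878.78 − 44.88 = 833.90 Gt C.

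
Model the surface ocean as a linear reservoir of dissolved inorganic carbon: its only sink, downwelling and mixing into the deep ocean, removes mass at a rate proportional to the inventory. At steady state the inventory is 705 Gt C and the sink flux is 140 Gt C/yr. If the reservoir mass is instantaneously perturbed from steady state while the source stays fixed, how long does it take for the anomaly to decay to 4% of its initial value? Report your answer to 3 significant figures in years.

16.2 yr

For a linear reservoir the anomaly decays as exp(−t/τ) with τ = M/F = 705/140 = 5.036 yr.
exp(−t/τ) = 0.04 ⇒ t = −τ ln(0.04) = 5.036 × 3.219 = 16.21 yr.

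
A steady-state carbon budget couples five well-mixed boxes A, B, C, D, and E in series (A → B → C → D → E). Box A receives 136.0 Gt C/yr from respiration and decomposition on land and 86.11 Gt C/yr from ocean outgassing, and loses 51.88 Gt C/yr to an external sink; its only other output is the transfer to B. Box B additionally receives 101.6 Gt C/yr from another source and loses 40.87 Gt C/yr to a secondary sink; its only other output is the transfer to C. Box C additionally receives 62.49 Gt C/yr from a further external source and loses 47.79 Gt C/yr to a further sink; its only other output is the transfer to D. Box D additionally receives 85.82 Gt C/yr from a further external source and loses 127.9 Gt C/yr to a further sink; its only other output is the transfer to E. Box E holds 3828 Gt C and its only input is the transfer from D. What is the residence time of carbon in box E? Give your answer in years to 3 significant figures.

18.8 yr

Box A: F(A→B) = (136.0 + 86.11) − 51.88 = 170.23 Gt C/yr.
Box B: F(B→C) = (170.23 + 101.6) − 40.87 = 230.96 Gt C/yr.
Box C: F(C→D) = (230.96 + 62.49) − 47.79 = 245.66 Gt C/yr.
Box D: F(D→E) = (245.66 + 85.82) − 127.9 = 203.58 Gt C/yr.
Box E throughput = its input = 203.58 Gt C/yr; τ = 3828 / 203.58 = 18.80 yr.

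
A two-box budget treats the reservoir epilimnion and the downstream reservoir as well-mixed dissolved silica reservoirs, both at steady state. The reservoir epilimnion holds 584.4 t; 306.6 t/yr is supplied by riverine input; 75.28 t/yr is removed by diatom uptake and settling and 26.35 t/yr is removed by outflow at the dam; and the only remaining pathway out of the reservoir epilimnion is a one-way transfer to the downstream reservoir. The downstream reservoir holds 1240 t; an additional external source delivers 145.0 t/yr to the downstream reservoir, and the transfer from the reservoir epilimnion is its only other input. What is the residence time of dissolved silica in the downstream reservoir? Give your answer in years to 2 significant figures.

Balance the reservoir epilimnion: ΣF_in = 306.60 t/yr.
Transfer to the downstream reservoir = ΣF_in − (75.28 + 26.35) = 204.97 t/yr.
Total input to the downstream reservoir = 204.97 + 145.0 = 349.97 t/yr; at steady state this equals its total output.
τ = M / F = 1240 / 349.97 = 3.543 yr.

3.5 yr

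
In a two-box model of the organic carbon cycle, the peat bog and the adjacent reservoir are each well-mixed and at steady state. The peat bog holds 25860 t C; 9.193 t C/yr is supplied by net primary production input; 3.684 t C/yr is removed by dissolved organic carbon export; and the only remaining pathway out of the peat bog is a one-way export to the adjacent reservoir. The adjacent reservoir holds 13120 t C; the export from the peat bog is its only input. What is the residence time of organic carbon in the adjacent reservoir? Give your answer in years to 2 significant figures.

2400 yr

Balance the peat bog: ΣF_in = 9.1930 t C/yr.
Export to the adjacent reservoir = ΣF_in − (3.684) = 5.5090 t C/yr.
At steady state the output of the adjacent reservoir equals its input, 5.5090 t C/yr.
τ = M / F = 13120 / 5.5090 = 2382 yr.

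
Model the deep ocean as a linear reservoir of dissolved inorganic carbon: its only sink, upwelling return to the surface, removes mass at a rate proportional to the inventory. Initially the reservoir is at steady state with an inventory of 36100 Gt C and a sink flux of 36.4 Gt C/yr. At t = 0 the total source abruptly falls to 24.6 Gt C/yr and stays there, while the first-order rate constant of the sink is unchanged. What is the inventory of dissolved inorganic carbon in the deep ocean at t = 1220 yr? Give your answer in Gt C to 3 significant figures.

27800 Gt C

τ = M₀/F₀ = 36100/36.4 = 991.8 yr; rate constant k = 1/τ.
New steady state M_∞ = F₁/k = F₁·τ = 24.6 × 991.8 = 24397 Gt C.
M(t) = M_∞ + (M₀ − M_∞)·e^(−t/τ); t/τ = 1220/991.8 = 1.230, so e^(−t/τ) = 0.2923.
M(t) = 24397 + 11700 × 0.2923 = 27817 Gt C.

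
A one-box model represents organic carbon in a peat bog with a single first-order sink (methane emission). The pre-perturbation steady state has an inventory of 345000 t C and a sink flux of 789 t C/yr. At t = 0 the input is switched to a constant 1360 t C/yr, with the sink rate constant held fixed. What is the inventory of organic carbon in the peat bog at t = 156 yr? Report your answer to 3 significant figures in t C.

The sink rate constant is k = F₀/M₀ = 789/345000 = 0.002287 yr⁻¹.
Solving dM/dt = F₁ − kM with M(0) = M₀ gives M(t) = F₁/k + (M₀ − F₁/k)·e^(−kt).
F₁/k = 1360/0.002287 = 594680 t C; kt = 0.002287 × 156 = 0.3568, e^(−kt) = 0.6999.
M(156) = 594680 + (345000 − 594680) × 0.6999 = 594680 − 174800 = 419920 t C.

420000 t C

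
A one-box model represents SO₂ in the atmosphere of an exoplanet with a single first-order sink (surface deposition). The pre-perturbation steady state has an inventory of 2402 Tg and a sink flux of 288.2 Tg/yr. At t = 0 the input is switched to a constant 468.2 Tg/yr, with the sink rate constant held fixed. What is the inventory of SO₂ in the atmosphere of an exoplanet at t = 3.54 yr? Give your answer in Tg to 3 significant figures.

2920 Tg

τ = M₀/F₀ = 2402/288.2 = 8.334 yr; rate constant k = 1/τ.
New steady state M_∞ = F₁/k = F₁·τ = 468.2 × 8.334 = 3902.2 Tg.
M(t) = M_∞ + (M₀ − M_∞)·e^(−t/τ); t/τ = 3.54/8.334 = 0.4247, so e^(−t/τ) = 0.6539.
M(t) = 3902.2 − 1500 × 0.6539 = 2921.2 Tg.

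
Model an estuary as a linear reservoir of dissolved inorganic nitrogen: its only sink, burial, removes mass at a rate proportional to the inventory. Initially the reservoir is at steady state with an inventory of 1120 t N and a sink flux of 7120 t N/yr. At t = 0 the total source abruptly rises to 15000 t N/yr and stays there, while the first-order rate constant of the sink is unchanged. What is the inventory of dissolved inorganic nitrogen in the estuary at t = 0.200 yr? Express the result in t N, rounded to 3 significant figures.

Residence time τ = M₀/F₀ = 0.1573 yr. The eventual steady state is M_∞ = M₀·(F₁/F₀) = 1120 × 15000/7120 = 2359.6 t N.
The anomaly ΔM(t) = M(t) − M_∞ decays as ΔM₀·e^(−t/τ) with ΔM₀ = 1120 − 2359.6 = −1240 t N.
At t = 0.200 yr, e^(−t/τ) = e^(−1.271) = 0.2804, so ΔM = −347.6 t N and M = 2359.6 − 347.6 = 2011.9 t N.

2010 t N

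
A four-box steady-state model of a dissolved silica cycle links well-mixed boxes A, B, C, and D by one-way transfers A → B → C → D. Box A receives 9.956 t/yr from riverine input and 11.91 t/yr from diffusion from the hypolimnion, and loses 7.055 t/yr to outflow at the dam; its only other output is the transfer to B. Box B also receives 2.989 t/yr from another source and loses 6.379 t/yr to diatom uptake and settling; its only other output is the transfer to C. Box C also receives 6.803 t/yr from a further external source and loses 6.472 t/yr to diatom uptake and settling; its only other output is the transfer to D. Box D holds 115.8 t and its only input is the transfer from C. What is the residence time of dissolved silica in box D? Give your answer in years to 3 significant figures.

9.85 yr

Box A: F(A→B) = (9.956 + 11.91) − 7.055 = 14.811 t/yr.
Box B: F(B→C) = (14.811 + 2.989) − 6.379 = 11.421 t/yr.
Box C: F(C→D) = (11.421 + 6.803) − 6.472 = 11.752 t/yr.
Box D throughput = its input = 11.752 t/yr; τ = 115.8 / 11.752 = 9.854 yr.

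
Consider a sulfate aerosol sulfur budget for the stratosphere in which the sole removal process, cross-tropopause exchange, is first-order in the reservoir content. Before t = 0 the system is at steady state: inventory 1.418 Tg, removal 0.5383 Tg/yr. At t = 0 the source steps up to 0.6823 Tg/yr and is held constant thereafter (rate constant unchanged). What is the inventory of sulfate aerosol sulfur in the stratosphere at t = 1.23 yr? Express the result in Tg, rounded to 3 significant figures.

τ = M₀/F₀ = 1.418/0.5383 = 2.634 yr; rate constant k = 1/τ.
New steady state M_∞ = F₁/k = F₁·τ = 0.6823 × 2.634 = 1.7973 Tg.
M(t) = M_∞ + (M₀ − M_∞)·e^(−t/τ); t/τ = 1.23/2.634 = 0.4669, so e^(−t/τ) = 0.6269.
M(t) = 1.7973 − 0.3793 × 0.6269 = 1.5595 Tg.

1.56 Tg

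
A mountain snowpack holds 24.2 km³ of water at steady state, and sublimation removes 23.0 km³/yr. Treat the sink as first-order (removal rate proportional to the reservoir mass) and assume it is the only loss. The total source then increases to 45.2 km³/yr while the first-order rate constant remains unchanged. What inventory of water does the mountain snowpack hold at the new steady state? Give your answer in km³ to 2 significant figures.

48 km³

Rate constant k = F/M = 23.0 / 24.2 = 0.9504 yr⁻¹.
At the new steady state, source = k·M_new ⇒ M_new = 45.2 / 0.9504 = 47.56 km³.
(Equivalently M_new = M × F_new/F_old = 24.2 × 45.2/23.0.)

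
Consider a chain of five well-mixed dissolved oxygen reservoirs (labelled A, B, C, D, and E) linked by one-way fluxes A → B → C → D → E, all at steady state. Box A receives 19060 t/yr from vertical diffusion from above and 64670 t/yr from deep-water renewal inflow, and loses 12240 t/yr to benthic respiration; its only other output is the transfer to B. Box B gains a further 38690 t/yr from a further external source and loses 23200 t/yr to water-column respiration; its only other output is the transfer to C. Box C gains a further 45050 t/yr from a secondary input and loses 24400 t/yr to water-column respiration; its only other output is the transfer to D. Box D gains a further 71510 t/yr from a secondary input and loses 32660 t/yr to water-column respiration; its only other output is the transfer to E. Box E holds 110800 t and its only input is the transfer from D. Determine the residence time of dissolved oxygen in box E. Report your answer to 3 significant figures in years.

Box A: F(A→B) = (19060 + 64670) − 12240 = 71490 t/yr.
Box B: F(B→C) = (71490 + 38690) − 23200 = 86980 t/yr.
Box C: F(C→D) = (86980 + 45050) − 24400 = 107630 t/yr.
Box D: F(D→E) = (107630 + 71510) − 32660 = 146480 t/yr.
Box E throughput = its input = 146480 t/yr; τ = 110800 / 146480 = 0.7564 yr.

0.756 yr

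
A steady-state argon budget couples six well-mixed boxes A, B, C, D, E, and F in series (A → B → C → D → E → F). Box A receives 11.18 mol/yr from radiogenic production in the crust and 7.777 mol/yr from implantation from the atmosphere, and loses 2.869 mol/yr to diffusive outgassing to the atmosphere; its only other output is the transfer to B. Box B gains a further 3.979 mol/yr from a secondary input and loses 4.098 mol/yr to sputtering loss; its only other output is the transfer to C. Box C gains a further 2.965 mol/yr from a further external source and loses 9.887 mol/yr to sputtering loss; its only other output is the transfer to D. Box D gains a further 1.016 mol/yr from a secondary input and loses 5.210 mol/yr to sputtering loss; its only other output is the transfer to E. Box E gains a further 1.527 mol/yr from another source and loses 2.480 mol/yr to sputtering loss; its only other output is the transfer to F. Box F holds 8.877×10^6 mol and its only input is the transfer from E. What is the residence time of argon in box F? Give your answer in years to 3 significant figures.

2.28×10^6 yr

Box A: F(A→B) = (11.18 + 7.777) − 2.869 = 16.088 mol/yr.
Box B: F(B→C) = (16.088 + 3.979) − 4.098 = 15.969 mol/yr.
Box C: F(C→D) = (15.969 + 2.965) − 9.887 = 9.0470 mol/yr.
Box D: F(D→E) = (9.0470 + 1.016) − 5.210 = 4.8530 mol/yr.
Box E: F(E→F) = (4.8530 + 1.527) − 2.480 = 3.9000 mol/yr.
Box F throughput = its input = 3.9000 mol/yr; τ = 8.877×10^6 / 3.9000 = 2.276×10^6 yr.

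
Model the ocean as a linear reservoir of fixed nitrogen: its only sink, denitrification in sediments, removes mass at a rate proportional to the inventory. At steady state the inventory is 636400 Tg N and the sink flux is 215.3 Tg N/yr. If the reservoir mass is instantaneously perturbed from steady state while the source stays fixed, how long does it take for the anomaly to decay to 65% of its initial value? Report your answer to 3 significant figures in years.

For a linear reservoir the anomaly decays as exp(−t/τ) with τ = M/F = 636400/215.3 = 2956 yr.
exp(−t/τ) = 0.65 ⇒ t = −τ ln(0.65) = 2956 × 0.4308 = 1273 yr.

1270 yr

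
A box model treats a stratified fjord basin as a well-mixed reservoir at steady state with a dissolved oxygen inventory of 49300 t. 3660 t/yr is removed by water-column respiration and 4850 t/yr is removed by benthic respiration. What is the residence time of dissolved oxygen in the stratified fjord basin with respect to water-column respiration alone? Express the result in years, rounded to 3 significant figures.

13.5 yr

Residence time with respect to a single sink: τ = M / F_sink.
τ = 49300 / 3660 = 13.47 yr.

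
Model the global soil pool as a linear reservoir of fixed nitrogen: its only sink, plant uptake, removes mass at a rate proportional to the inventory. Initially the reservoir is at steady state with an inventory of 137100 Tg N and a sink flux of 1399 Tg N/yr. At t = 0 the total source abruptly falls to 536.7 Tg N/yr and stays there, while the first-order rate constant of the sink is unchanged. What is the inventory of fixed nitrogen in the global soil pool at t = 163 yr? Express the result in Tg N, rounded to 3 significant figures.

68600 Tg N

Residence time τ = M₀/F₀ = 98.00 yr. The eventual steady state is M_∞ = M₀·(F₁/F₀) = 137100 × 536.7/1399 = 52596 Tg N.
The anomaly ΔM(t) = M(t) − M_∞ decays as ΔM₀·e^(−t/τ) with ΔM₀ = 137100 − 52596 = 84500 Tg N.
At t = 163 yr, e^(−t/τ) = e^(−1.663) = 0.1895, so ΔM = 16010 Tg N and M = 52596 + 16010 = 68611 Tg N.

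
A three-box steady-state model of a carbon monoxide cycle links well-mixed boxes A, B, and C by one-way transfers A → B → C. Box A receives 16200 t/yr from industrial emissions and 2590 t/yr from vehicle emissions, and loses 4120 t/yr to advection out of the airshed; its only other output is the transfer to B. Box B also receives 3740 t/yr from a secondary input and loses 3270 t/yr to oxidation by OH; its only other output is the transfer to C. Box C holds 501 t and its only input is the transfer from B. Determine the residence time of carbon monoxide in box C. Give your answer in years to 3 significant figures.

0.0331 yr

Box A: F(A→B) = (16200 + 2590) − 4120 = 14670 t/yr.
Box B: F(B→C) = (14670 + 3740) − 3270 = 15140 t/yr.
Box C throughput = its input = 15140 t/yr; τ = 501 / 15140 = 0.03309 yr.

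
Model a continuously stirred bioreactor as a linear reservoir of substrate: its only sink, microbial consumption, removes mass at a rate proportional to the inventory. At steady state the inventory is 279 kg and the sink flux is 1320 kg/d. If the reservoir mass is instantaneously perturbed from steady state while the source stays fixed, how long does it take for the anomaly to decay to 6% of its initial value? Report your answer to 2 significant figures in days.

0.59 d

For a linear reservoir the anomaly decays as exp(−t/τ) with τ = M/F = 279/1320 = 0.2114 d.
exp(−t/τ) = 0.06 ⇒ t = −τ ln(0.06) = 0.2114 × 2.813 = 0.5947 d.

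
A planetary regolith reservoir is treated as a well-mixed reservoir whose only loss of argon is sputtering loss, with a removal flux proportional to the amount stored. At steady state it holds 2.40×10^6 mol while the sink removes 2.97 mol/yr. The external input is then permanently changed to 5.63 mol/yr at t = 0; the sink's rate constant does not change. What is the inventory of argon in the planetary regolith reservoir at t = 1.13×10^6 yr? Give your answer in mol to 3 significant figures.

The sink rate constant is k = F₀/M₀ = 2.97/2.40×10^6 = 1.238×10^-6 yr⁻¹.
Solving dM/dt = F₁ − kM with M(0) = M₀ gives M(t) = F₁/k + (M₀ − F₁/k)·e^(−kt).
F₁/k = 5.63/1.238×10^-6 = 4.5495×10^6 mol; kt = 1.238×10^-6 × 1.13×10^6 = 1.398, e^(−kt) = 0.2470.
M(1.13×10^6) = 4.5495×10^6 + (2.40×10^6 − 4.5495×10^6) × 0.2470 = 4.5495×10^6 − 530900 = 4.0186×10^6 mol.

4.02×10^6 mol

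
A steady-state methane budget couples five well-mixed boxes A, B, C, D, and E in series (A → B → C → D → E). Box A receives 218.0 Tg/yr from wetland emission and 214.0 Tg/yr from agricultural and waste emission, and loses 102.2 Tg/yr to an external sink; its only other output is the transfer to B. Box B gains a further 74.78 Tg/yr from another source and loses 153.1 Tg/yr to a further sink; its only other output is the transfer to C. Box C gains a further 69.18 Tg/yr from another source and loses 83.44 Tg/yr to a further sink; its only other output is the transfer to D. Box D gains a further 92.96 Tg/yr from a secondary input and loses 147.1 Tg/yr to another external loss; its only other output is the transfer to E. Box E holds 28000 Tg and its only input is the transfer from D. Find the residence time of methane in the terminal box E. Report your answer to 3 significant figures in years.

153 yr

Box A: F(A→B) = (218.0 + 214.0) − 102.2 = 329.80 Tg/yr.
Box B: F(B→C) = (329.80 + 74.78) − 153.1 = 251.48 Tg/yr.
Box C: F(C→D) = (251.48 + 69.18) − 83.44 = 237.22 Tg/yr.
Box D: F(D→E) = (237.22 + 92.96) − 147.1 = 183.08 Tg/yr.
Box E throughput = its input = 183.08 Tg/yr; τ = 28000 / 183.08 = 152.9 yr.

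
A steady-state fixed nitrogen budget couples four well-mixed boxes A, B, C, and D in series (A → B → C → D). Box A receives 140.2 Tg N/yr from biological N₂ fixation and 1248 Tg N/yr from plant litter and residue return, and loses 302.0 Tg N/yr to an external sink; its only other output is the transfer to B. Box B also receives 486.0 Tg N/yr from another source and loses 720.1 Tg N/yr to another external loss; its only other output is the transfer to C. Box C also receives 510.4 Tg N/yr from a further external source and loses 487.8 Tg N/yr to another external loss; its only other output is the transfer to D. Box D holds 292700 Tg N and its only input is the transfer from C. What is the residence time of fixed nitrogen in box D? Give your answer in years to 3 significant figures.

Box A: F(A→B) = (140.2 + 1248) − 302.0 = 1086.2 Tg N/yr.
Box B: F(B→C) = (1086.2 + 486.0) − 720.1 = 852.10 Tg N/yr.
Box C: F(C→D) = (852.10 + 510.4) − 487.8 = 874.70 Tg N/yr.
Box D throughput = its input = 874.70 Tg N/yr; τ = 292700 / 874.70 = 334.6 yr.

335 yr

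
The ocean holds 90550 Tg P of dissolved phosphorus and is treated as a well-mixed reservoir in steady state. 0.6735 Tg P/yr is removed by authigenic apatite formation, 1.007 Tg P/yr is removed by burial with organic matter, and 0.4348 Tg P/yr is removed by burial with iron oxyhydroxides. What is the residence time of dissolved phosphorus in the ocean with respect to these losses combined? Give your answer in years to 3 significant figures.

42800 yr

Total removal = 0.6735 + 1.007 + 0.4348 = 2.1153 Tg P/yr.
τ = M / ΣF_out = 90550 / 2.1153 = 42810 yr.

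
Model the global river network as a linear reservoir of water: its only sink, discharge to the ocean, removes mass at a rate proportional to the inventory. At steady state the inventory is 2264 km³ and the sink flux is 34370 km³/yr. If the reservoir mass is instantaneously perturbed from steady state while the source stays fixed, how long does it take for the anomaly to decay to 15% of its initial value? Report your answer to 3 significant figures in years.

For a linear reservoir the anomaly decays as exp(−t/τ) with τ = M/F = 2264/34370 = 0.06587 yr.
exp(−t/τ) = 0.15 ⇒ t = −τ ln(0.15) = 0.06587 × 1.897 = 0.1250 yr.

0.125 yr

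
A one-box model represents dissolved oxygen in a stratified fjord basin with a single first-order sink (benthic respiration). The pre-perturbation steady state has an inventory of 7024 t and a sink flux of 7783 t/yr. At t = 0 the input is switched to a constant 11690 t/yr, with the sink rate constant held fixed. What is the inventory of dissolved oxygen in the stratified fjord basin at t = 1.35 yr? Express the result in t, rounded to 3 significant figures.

τ = M₀/F₀ = 7024/7783 = 0.9025 yr; rate constant k = 1/τ.
New steady state M_∞ = F₁/k = F₁·τ = 11690 × 0.9025 = 10550 t.
M(t) = M_∞ + (M₀ − M_∞)·e^(−t/τ); t/τ = 1.35/0.9025 = 1.496, so e^(−t/τ) = 0.2241.
M(t) = 10550 − 3526 × 0.2241 = 9760.0 t.

9760 t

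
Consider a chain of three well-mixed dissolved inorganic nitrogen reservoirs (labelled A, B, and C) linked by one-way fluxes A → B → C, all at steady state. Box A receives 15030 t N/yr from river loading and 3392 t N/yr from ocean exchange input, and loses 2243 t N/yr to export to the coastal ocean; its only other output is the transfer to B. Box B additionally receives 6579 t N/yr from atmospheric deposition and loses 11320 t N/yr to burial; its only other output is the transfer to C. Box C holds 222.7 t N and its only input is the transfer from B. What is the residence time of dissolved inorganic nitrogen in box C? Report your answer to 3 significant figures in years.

Box A: F(A→B) = (15030 + 3392) − 2243 = 16179 t N/yr.
Box B: F(B→C) = (16179 + 6579) − 11320 = 11438 t N/yr.
Box C throughput = its input = 11438 t N/yr; τ = 222.7 / 11438 = 0.01947 yr.

0.0195 yr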